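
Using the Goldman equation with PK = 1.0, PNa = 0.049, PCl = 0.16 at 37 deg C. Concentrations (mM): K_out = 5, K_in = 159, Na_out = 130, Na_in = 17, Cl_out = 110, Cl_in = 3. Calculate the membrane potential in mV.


Vm = (RT/F)*ln((PK*Ko + PNa*Nao + PCl*Cli)/(PK*Ki + PNa*Nai + PCl*Clo))
Numer = 11.85, Denom = 177.433
Vm = -72.33 mV


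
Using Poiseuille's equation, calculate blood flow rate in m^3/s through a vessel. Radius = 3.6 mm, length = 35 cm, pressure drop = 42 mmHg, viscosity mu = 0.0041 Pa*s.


Q = pi*r^4*dP / (8*mu*L)
r = 0.0036 m, L = 0.35 m
dP = 42 mmHg = 5599.524 Pa
Q = 2.5738e-04 m^3/s


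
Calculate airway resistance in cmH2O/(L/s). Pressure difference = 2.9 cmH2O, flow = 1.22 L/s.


R = dP / flow
R = 2.9 / 1.22
R = 2.377 cmH2O/(L/s)


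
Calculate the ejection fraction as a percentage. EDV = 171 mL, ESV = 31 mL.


SV = EDV - ESV = 171 - 31 = 140 mL
EF = SV/EDV * 100 = 140/171 * 100
EF = 81.87%


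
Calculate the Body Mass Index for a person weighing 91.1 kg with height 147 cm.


BMI = weight / height^2
height = 147 cm = 1.47 m
BMI = 91.1 / 1.47^2
BMI = 42.16 kg/m^2


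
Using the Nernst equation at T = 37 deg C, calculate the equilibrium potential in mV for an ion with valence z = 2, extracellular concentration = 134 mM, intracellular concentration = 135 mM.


E = (RT/(zF)) * ln(C_out/C_in)
T = 37 + 273.15 = 310.15 K
E = (8.314 * 310.15 / (2 * 96485)) * ln(134/135)
E = -0.09935 mV


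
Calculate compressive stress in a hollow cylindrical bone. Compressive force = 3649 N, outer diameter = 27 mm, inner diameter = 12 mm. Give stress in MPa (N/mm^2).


A = pi*(r_o^2 - r_i^2)
r_o = 13.5 mm, r_i = 6 mm
A = 459.458 mm^2
sigma = F/A = 3649 / 459.458
sigma = 7.942 MPa


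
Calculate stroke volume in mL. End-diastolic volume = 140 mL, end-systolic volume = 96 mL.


SV = EDV - ESV
SV = 140 - 96
SV = 44 mL


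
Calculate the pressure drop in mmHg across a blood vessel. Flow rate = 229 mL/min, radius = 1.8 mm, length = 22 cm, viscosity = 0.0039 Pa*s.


dP = 8*mu*L*Q / (pi*r^4)
Q = 229 mL/min = 3.81667e-06 m^3/s
dP = 794.368 Pa = 794.368 / 133.322 mmHg = 5.958 mmHg


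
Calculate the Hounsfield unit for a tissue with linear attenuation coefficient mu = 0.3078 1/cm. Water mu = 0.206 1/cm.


HU = ((mu_tissue - mu_water) / mu_water) * 1000
HU = ((0.3078 - 0.206) / 0.206) * 1000
HU = 494.2


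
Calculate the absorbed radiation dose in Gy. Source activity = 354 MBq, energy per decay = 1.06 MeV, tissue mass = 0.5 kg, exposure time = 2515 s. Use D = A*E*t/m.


A = 354 MBq = 3.5400e+08 Bq
E = 1.06 MeV = 1.69812e-13 J
D = A*E*t/m = 3.5400e+08*1.69812e-13*2515/0.5
D = 0.3024 Gy


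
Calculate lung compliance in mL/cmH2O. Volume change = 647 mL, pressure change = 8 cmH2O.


C = dV / dP
C = 647 / 8
C = 80.88 mL/cmH2O


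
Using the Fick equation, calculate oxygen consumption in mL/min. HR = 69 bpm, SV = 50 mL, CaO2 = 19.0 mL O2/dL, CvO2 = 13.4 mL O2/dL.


CO = HR*SV = 69*50/1000 = 3.45 L/min
a-v O2 diff = 19.0 - 13.4 = 5.6 mL/dL
VO2 = CO * (CaO2-CvO2) * 10 dL/L
VO2 = 3.45 * 5.6 * 10
VO2 = 193.2 mL/min


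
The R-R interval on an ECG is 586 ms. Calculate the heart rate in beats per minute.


HR = 60 / RR_interval(s)
RR = 586 ms = 0.586 s
HR = 60 / 0.586 = 102.4 bpm


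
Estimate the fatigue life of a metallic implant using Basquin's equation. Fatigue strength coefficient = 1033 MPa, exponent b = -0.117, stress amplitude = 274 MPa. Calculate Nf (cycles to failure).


sigma_a = sigma_f' * (2Nf)^b
2Nf = (sigma_a/sigma_f')^(1/b)
2Nf = (274/1033)^(1/-0.117)
2Nf = 84346.354
Nf = 4.217e+04


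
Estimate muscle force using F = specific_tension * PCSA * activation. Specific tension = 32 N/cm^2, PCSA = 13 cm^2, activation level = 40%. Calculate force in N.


F = sigma * PCSA * activation
F = 32 * 13 * 0.4
F = 166.4 N


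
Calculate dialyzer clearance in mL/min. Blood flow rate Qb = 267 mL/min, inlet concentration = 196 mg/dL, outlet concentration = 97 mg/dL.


K = Qb * (Cb_in - Cb_out) / Cb_in
K = 267 * (196 - 97) / 196
K = 134.9 mL/min


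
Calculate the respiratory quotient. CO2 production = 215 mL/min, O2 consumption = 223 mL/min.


RQ = VCO2 / VO2
RQ = 215 / 223
RQ = 0.9641


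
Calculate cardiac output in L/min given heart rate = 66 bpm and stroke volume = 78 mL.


CO = HR * SV
CO = 66 * 78 / 1000
CO = 5.148 L/min


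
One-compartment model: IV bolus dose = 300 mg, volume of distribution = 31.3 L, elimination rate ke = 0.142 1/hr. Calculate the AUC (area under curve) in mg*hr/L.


C0 = Dose/Vd = 300/31.3 = 9.58466 mg/L
AUC = C0/ke = 9.58466/0.142
AUC = 67.5 mg*hr/L


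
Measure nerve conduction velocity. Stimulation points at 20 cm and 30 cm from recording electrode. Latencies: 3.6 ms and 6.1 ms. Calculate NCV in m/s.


Distance = (30 - 20) / 100 = 0.1 m
dt = (6.1 - 3.6) / 1000 = 0.0025 s
NCV = dist / dt = 40 m/s


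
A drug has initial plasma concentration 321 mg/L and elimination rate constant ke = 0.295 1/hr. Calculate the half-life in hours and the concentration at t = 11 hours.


t_half = ln(2) / ke = 0.693147 / 0.295 = 2.35 hr
C(t) = C0 * exp(-ke*t) = 321 * exp(-0.295*11)
C(11) = 12.51 mg/L


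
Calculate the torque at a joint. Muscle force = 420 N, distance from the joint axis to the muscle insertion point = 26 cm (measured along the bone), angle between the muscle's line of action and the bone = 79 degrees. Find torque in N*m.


Torque = F * d * sin(theta)   (moment arm = d*sin(theta))
d = 26 cm = 0.26 m
Torque = 420 * 0.26 * sin(79)
Torque = 107.2 N*m


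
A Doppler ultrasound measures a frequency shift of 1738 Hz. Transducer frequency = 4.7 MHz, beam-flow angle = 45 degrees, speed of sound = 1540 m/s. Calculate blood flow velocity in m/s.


v = fd * c / (2 * f0 * cos(theta))
v = 1738 * 1540 / (2 * 4.7000e+06 * cos(45))
v = 0.4027 m/s


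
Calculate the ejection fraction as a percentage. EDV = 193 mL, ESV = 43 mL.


SV = EDV - ESV = 193 - 43 = 150 mL
EF = SV/EDV * 100 = 150/193 * 100
EF = 77.72%


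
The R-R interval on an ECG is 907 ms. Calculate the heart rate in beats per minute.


HR = 60 / RR_interval(s)
RR = 907 ms = 0.907 s
HR = 60 / 0.907 = 66.15 bpm


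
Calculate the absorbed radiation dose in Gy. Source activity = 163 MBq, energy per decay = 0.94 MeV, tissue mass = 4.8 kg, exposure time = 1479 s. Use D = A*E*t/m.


A = 163 MBq = 1.6300e+08 Bq
E = 0.94 MeV = 1.50588e-13 J
D = A*E*t/m = 1.6300e+08*1.50588e-13*1479/4.8
D = 0.007563 Gy


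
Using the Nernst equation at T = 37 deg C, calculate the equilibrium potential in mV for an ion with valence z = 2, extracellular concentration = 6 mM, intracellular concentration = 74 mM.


E = (RT/(zF)) * ln(C_out/C_in)
T = 37 + 273.15 = 310.15 K
E = (8.314 * 310.15 / (2 * 96485)) * ln(6/74)
E = -33.57 mV


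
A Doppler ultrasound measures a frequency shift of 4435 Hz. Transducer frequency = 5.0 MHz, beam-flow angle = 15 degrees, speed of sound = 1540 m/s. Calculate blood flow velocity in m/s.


v = fd * c / (2 * f0 * cos(theta))
v = 4435 * 1540 / (2 * 5.0000e+06 * cos(15))
v = 0.7071 m/s


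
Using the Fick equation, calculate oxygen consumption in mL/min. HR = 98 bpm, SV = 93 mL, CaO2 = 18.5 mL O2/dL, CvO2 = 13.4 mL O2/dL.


CO = HR*SV = 98*93/1000 = 9.114 L/min
a-v O2 diff = 18.5 - 13.4 = 5.1 mL/dL
VO2 = CO * (CaO2-CvO2) * 10 dL/L
VO2 = 9.114 * 5.1 * 10
VO2 = 464.8 mL/min


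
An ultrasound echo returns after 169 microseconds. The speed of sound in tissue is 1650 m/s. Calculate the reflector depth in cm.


depth = c * t / 2
t = 169 us = 1.6900e-04 s
depth = 1650 * 1.6900e-04 / 2
depth = 0.139425 m = 13.9425 cm


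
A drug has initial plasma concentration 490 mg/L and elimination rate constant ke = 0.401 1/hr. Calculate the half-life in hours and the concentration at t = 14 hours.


t_half = ln(2) / ke = 0.693147 / 0.401 = 1.729 hr
C(t) = C0 * exp(-ke*t) = 490 * exp(-0.401*14)
C(14) = 1.787 mg/L


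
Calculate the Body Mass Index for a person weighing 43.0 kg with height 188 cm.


BMI = weight / height^2
height = 188 cm = 1.88 m
BMI = 43.0 / 1.88^2
BMI = 12.17 kg/m^2


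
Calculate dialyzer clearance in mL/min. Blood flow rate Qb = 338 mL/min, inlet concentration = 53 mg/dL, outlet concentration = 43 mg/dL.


K = Qb * (Cb_in - Cb_out) / Cb_in
K = 338 * (53 - 43) / 53
K = 63.77 mL/min


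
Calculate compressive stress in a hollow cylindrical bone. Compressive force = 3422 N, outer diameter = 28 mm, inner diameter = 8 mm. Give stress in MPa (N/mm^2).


A = pi*(r_o^2 - r_i^2)
r_o = 14 mm, r_i = 4 mm
A = 565.487 mm^2
sigma = F/A = 3422 / 565.487
sigma = 6.051 MPa


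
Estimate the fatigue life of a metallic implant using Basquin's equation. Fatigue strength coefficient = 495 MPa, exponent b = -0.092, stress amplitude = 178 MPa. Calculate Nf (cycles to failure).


sigma_a = sigma_f' * (2Nf)^b
2Nf = (sigma_a/sigma_f')^(1/b)
2Nf = (178/495)^(1/-0.092)
2Nf = 67313.158
Nf = 3.366e+04


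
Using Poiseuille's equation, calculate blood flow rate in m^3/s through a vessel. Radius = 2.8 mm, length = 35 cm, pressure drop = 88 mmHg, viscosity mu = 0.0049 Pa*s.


Q = pi*r^4*dP / (8*mu*L)
r = 0.0028 m, L = 0.35 m
dP = 88 mmHg = 11732.336 Pa
Q = 1.6512e-04 m^3/s


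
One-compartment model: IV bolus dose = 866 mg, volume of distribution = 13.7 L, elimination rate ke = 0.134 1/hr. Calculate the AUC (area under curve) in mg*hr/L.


C0 = Dose/Vd = 866/13.7 = 63.2117 mg/L
AUC = C0/ke = 63.2117/0.134
AUC = 471.7 mg*hr/L


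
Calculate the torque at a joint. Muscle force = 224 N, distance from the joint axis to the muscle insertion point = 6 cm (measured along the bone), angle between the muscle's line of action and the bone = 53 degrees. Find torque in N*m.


Torque = F * d * sin(theta)   (moment arm = d*sin(theta))
d = 6 cm = 0.06 m
Torque = 224 * 0.06 * sin(53)
Torque = 10.73 N*m


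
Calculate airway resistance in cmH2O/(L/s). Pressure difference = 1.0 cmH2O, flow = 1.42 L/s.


R = dP / flow
R = 1.0 / 1.42
R = 0.7042 cmH2O/(L/s)


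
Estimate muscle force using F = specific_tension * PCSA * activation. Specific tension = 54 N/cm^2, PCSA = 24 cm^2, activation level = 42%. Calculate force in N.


F = sigma * PCSA * activation
F = 54 * 24 * 0.42
F = 544.3 N


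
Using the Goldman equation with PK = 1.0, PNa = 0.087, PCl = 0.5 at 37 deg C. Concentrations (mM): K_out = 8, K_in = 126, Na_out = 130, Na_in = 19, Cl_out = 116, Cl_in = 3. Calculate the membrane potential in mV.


Vm = (RT/F)*ln((PK*Ko + PNa*Nao + PCl*Cli)/(PK*Ki + PNa*Nai + PCl*Clo))
Numer = 20.81, Denom = 185.653
Vm = -58.49 mV


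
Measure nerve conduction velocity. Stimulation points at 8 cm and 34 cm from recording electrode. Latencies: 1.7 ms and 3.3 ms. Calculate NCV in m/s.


Distance = (34 - 8) / 100 = 0.26 m
dt = (3.3 - 1.7) / 1000 = 0.0016 s
NCV = dist / dt = 162.5 m/s


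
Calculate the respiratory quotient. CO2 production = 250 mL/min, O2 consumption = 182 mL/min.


RQ = VCO2 / VO2
RQ = 250 / 182
RQ = 1.374


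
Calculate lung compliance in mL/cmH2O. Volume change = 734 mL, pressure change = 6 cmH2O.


C = dV / dP
C = 734 / 6
C = 122.3 mL/cmH2O


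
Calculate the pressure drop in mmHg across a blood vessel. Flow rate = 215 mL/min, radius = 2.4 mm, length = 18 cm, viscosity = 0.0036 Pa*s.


dP = 8*mu*L*Q / (pi*r^4)
Q = 215 mL/min = 3.58333e-06 m^3/s
dP = 178.22 Pa = 178.22 / 133.322 mmHg = 1.337 mmHg


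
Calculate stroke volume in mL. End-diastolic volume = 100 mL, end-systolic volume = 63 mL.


SV = EDV - ESV
SV = 100 - 63
SV = 37 mL


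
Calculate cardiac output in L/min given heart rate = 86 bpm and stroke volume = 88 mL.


CO = HR * SV
CO = 86 * 88 / 1000
CO = 7.568 L/min


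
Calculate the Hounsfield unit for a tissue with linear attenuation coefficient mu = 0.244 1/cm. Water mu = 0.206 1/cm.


HU = ((mu_tissue - mu_water) / mu_water) * 1000
HU = ((0.244 - 0.206) / 0.206) * 1000
HU = 184.5


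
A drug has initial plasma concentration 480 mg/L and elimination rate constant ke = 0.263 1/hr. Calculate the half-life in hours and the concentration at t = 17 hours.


t_half = ln(2) / ke = 0.693147 / 0.263 = 2.636 hr
C(t) = C0 * exp(-ke*t) = 480 * exp(-0.263*17)
C(17) = 5.489 mg/L


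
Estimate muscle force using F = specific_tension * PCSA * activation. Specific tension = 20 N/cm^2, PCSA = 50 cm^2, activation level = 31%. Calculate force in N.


F = sigma * PCSA * activation
F = 20 * 50 * 0.31
F = 310 N


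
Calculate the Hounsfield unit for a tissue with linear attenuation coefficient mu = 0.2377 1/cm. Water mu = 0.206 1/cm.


HU = ((mu_tissue - mu_water) / mu_water) * 1000
HU = ((0.2377 - 0.206) / 0.206) * 1000
HU = 153.9


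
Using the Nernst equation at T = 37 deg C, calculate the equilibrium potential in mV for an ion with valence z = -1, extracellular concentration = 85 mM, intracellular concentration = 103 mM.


E = (RT/(zF)) * ln(C_out/C_in)
T = 37 + 273.15 = 310.15 K
E = (8.314 * 310.15 / (-1 * 96485)) * ln(85/103)
E = 5.133 mV


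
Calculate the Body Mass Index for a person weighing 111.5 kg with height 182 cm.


BMI = weight / height^2
height = 182 cm = 1.82 m
BMI = 111.5 / 1.82^2
BMI = 33.66 kg/m^2


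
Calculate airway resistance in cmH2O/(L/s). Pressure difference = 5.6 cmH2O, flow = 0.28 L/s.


R = dP / flow
R = 5.6 / 0.28
R = 20 cmH2O/(L/s)


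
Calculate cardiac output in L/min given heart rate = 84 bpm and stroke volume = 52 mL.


CO = HR * SV
CO = 84 * 52 / 1000
CO = 4.368 L/min


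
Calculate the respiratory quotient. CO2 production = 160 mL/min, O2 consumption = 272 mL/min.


RQ = VCO2 / VO2
RQ = 160 / 272
RQ = 0.5882


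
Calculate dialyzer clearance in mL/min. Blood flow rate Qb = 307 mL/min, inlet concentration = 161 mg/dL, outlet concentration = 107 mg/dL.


K = Qb * (Cb_in - Cb_out) / Cb_in
K = 307 * (161 - 107) / 161
K = 103 mL/min


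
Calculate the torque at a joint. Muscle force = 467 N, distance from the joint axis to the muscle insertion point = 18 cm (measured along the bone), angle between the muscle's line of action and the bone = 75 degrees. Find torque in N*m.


Torque = F * d * sin(theta)   (moment arm = d*sin(theta))
d = 18 cm = 0.18 m
Torque = 467 * 0.18 * sin(75)
Torque = 81.2 N*m


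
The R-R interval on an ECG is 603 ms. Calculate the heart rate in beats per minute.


HR = 60 / RR_interval(s)
RR = 603 ms = 0.603 s
HR = 60 / 0.603 = 99.5 bpm


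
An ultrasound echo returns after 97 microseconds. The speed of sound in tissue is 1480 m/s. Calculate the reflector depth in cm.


depth = c * t / 2
t = 97 us = 9.7000e-05 s
depth = 1480 * 9.7000e-05 / 2
depth = 0.07178 m = 7.178 cm


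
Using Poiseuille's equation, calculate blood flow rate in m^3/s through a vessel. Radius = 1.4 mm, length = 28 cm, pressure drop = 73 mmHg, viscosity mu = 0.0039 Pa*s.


Q = pi*r^4*dP / (8*mu*L)
r = 0.0014 m, L = 0.28 m
dP = 73 mmHg = 9732.506 Pa
Q = 1.3445e-05 m^3/s


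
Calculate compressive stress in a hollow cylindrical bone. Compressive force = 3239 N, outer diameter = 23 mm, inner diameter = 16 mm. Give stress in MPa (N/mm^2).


A = pi*(r_o^2 - r_i^2)
r_o = 11.5 mm, r_i = 8 mm
A = 214.414 mm^2
sigma = F/A = 3239 / 214.414
sigma = 15.11 MPa


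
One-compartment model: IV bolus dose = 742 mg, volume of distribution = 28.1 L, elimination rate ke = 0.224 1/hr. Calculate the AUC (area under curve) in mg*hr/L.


C0 = Dose/Vd = 742/28.1 = 26.4057 mg/L
AUC = C0/ke = 26.4057/0.224
AUC = 117.9 mg*hr/L


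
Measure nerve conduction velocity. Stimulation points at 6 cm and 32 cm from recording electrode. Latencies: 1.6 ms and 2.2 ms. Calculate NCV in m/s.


Distance = (32 - 6) / 100 = 0.26 m
dt = (2.2 - 1.6) / 1000 = 6.0000e-04 s
NCV = dist / dt = 433.3 m/s


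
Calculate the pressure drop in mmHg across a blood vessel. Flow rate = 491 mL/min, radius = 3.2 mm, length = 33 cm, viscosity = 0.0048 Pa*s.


dP = 8*mu*L*Q / (pi*r^4)
Q = 491 mL/min = 8.18333e-06 m^3/s
dP = 314.793 Pa = 314.793 / 133.322 mmHg = 2.361 mmHg


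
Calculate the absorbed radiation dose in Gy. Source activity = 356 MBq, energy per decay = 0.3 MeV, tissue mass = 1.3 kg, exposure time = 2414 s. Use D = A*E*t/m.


A = 356 MBq = 3.5600e+08 Bq
E = 0.3 MeV = 4.806e-14 J
D = A*E*t/m = 3.5600e+08*4.806e-14*2414/1.3
D = 0.03177 Gy


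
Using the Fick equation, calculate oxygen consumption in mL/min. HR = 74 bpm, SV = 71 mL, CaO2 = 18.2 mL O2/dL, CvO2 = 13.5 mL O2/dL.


CO = HR*SV = 74*71/1000 = 5.254 L/min
a-v O2 diff = 18.2 - 13.5 = 4.7 mL/dL
VO2 = CO * (CaO2-CvO2) * 10 dL/L
VO2 = 5.254 * 4.7 * 10
VO2 = 246.9 mL/min


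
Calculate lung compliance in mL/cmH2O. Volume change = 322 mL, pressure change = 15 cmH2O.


C = dV / dP
C = 322 / 15
C = 21.47 mL/cmH2O


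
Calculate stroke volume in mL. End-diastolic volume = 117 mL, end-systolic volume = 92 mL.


SV = EDV - ESV
SV = 117 - 92
SV = 25 mL


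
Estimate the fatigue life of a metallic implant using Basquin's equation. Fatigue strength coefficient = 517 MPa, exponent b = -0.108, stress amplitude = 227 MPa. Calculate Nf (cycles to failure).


sigma_a = sigma_f' * (2Nf)^b
2Nf = (sigma_a/sigma_f')^(1/b)
2Nf = (227/517)^(1/-0.108)
2Nf = 2041.0714
Nf = 1021


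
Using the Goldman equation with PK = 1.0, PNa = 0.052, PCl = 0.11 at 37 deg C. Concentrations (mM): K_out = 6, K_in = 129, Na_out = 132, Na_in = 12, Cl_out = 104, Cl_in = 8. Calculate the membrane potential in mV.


Vm = (RT/F)*ln((PK*Ko + PNa*Nao + PCl*Cli)/(PK*Ki + PNa*Nai + PCl*Clo))
Numer = 13.744, Denom = 141.064
Vm = -62.23 mV


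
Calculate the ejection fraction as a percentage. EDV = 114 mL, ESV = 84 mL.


SV = EDV - ESV = 114 - 84 = 30 mL
EF = SV/EDV * 100 = 30/114 * 100
EF = 26.32%


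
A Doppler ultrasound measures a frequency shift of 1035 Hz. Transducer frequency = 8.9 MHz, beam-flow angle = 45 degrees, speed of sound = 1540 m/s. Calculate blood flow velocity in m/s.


v = fd * c / (2 * f0 * cos(theta))
v = 1035 * 1540 / (2 * 8.9000e+06 * cos(45))
v = 0.1266 m/s


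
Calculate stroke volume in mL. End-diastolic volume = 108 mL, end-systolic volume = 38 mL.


SV = EDV - ESV
SV = 108 - 38
SV = 70 mL


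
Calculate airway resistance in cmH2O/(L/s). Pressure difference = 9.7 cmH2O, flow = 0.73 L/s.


R = dP / flow
R = 9.7 / 0.73
R = 13.29 cmH2O/(L/s)


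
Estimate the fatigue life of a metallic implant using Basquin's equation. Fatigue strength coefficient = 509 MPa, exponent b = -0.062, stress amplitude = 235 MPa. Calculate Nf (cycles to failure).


sigma_a = sigma_f' * (2Nf)^b
2Nf = (sigma_a/sigma_f')^(1/b)
2Nf = (235/509)^(1/-0.062)
2Nf = 259243.81
Nf = 1.296e+05


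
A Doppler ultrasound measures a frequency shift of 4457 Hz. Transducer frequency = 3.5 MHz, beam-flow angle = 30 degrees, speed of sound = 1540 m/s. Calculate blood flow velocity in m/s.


v = fd * c / (2 * f0 * cos(theta))
v = 4457 * 1540 / (2 * 3.5000e+06 * cos(30))
v = 1.132 m/s


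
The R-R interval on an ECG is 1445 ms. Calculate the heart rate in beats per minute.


HR = 60 / RR_interval(s)
RR = 1445 ms = 1.445 s
HR = 60 / 1.445 = 41.52 bpm


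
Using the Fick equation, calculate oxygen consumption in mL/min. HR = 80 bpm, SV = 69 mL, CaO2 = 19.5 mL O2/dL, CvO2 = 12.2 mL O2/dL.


CO = HR*SV = 80*69/1000 = 5.52 L/min
a-v O2 diff = 19.5 - 12.2 = 7.3 mL/dL
VO2 = CO * (CaO2-CvO2) * 10 dL/L
VO2 = 5.52 * 7.3 * 10
VO2 = 403 mL/min


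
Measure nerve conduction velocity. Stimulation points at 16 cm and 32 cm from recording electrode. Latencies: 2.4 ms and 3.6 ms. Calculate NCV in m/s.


Distance = (32 - 16) / 100 = 0.16 m
dt = (3.6 - 2.4) / 1000 = 0.0012 s
NCV = dist / dt = 133.3 m/s


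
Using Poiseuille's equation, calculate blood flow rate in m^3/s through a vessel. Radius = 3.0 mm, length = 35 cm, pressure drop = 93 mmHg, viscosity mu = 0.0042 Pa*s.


Q = pi*r^4*dP / (8*mu*L)
r = 0.003 m, L = 0.35 m
dP = 93 mmHg = 12398.946 Pa
Q = 2.6829e-04 m^3/s


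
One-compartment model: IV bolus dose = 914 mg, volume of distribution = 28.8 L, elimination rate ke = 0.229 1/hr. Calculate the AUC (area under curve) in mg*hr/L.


C0 = Dose/Vd = 914/28.8 = 31.7361 mg/L
AUC = C0/ke = 31.7361/0.229
AUC = 138.6 mg*hr/L


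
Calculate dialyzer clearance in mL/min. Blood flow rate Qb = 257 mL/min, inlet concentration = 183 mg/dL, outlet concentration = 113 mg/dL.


K = Qb * (Cb_in - Cb_out) / Cb_in
K = 257 * (183 - 113) / 183
K = 98.31 mL/min


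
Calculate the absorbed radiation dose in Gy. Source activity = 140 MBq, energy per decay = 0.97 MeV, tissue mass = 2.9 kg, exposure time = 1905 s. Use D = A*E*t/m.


A = 140 MBq = 1.4000e+08 Bq
E = 0.97 MeV = 1.55394e-13 J
D = A*E*t/m = 1.4000e+08*1.55394e-13*1905/2.9
D = 0.01429 Gy


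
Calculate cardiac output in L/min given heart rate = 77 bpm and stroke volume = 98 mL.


CO = HR * SV
CO = 77 * 98 / 1000
CO = 7.546 L/min


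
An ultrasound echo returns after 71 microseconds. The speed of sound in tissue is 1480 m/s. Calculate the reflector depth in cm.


depth = c * t / 2
t = 71 us = 7.1000e-05 s
depth = 1480 * 7.1000e-05 / 2
depth = 0.05254 m = 5.254 cm


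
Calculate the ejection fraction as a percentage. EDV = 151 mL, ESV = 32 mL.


SV = EDV - ESV = 151 - 32 = 119 mL
EF = SV/EDV * 100 = 119/151 * 100
EF = 78.81%


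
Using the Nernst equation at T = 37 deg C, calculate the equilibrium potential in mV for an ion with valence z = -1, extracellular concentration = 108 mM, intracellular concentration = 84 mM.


E = (RT/(zF)) * ln(C_out/C_in)
T = 37 + 273.15 = 310.15 K
E = (8.314 * 310.15 / (-1 * 96485)) * ln(108/84)
E = -6.716 mV


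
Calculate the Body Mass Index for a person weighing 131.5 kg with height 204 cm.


BMI = weight / height^2
height = 204 cm = 2.04 m
BMI = 131.5 / 2.04^2
BMI = 31.6 kg/m^2


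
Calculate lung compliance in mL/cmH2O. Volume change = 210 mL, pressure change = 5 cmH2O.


C = dV / dP
C = 210 / 5
C = 42 mL/cmH2O


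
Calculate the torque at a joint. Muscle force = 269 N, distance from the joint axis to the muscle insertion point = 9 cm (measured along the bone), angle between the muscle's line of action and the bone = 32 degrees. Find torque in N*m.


Torque = F * d * sin(theta)   (moment arm = d*sin(theta))
d = 9 cm = 0.09 m
Torque = 269 * 0.09 * sin(32)
Torque = 12.83 N*m


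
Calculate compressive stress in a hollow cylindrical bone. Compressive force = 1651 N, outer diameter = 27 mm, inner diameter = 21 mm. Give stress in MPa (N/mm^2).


A = pi*(r_o^2 - r_i^2)
r_o = 13.5 mm, r_i = 10.5 mm
A = 226.195 mm^2
sigma = F/A = 1651 / 226.195
sigma = 7.299 MPa


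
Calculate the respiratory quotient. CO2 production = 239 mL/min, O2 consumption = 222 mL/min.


RQ = VCO2 / VO2
RQ = 239 / 222
RQ = 1.077


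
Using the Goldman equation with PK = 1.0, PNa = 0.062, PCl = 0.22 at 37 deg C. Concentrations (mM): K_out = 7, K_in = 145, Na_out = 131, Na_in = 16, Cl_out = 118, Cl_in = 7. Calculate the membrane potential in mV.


Vm = (RT/F)*ln((PK*Ko + PNa*Nao + PCl*Cli)/(PK*Ki + PNa*Nai + PCl*Clo))
Numer = 16.662, Denom = 171.952
Vm = -62.38 mV


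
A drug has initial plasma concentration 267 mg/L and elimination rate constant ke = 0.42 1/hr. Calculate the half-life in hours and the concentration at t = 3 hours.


t_half = ln(2) / ke = 0.693147 / 0.42 = 1.65 hr
C(t) = C0 * exp(-ke*t) = 267 * exp(-0.42*3)
C(3) = 75.74 mg/L


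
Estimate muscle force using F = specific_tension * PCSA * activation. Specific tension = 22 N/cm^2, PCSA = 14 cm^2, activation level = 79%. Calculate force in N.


F = sigma * PCSA * activation
F = 22 * 14 * 0.79
F = 243.3 N


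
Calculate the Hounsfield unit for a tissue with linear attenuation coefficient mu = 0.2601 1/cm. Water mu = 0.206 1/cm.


HU = ((mu_tissue - mu_water) / mu_water) * 1000
HU = ((0.2601 - 0.206) / 0.206) * 1000
HU = 262.6


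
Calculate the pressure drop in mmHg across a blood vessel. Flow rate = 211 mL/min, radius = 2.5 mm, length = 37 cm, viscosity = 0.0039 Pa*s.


dP = 8*mu*L*Q / (pi*r^4)
Q = 211 mL/min = 3.51667e-06 m^3/s
dP = 330.81 Pa = 330.81 / 133.322 mmHg = 2.481 mmHg


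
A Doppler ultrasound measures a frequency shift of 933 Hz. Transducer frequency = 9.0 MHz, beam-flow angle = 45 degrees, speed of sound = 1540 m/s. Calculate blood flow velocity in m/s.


v = fd * c / (2 * f0 * cos(theta))
v = 933 * 1540 / (2 * 9.0000e+06 * cos(45))
v = 0.1129 m/s


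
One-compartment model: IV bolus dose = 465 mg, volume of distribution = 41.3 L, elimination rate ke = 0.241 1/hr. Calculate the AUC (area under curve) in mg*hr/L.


C0 = Dose/Vd = 465/41.3 = 11.2591 mg/L
AUC = C0/ke = 11.2591/0.241
AUC = 46.72 mg*hr/L


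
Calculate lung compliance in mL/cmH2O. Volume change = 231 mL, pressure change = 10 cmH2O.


C = dV / dP
C = 231 / 10
C = 23.1 mL/cmH2O


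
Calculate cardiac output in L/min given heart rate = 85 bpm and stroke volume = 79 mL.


CO = HR * SV
CO = 85 * 79 / 1000
CO = 6.715 L/min


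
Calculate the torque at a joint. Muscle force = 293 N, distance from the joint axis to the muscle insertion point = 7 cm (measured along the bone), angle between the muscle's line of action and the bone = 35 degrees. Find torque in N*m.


Torque = F * d * sin(theta)   (moment arm = d*sin(theta))
d = 7 cm = 0.07 m
Torque = 293 * 0.07 * sin(35)
Torque = 11.76 N*m


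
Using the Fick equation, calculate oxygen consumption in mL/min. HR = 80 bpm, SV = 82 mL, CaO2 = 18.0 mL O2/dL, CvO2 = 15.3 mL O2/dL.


CO = HR*SV = 80*82/1000 = 6.56 L/min
a-v O2 diff = 18.0 - 15.3 = 2.7 mL/dL
VO2 = CO * (CaO2-CvO2) * 10 dL/L
VO2 = 6.56 * 2.7 * 10
VO2 = 177.1 mL/min


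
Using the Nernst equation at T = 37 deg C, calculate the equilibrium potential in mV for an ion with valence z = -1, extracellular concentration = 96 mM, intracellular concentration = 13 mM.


E = (RT/(zF)) * ln(C_out/C_in)
T = 37 + 273.15 = 310.15 K
E = (8.314 * 310.15 / (-1 * 96485)) * ln(96/13)
E = -53.43 mV


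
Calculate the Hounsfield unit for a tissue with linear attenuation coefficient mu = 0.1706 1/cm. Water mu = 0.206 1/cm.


HU = ((mu_tissue - mu_water) / mu_water) * 1000
HU = ((0.1706 - 0.206) / 0.206) * 1000
HU = -171.8


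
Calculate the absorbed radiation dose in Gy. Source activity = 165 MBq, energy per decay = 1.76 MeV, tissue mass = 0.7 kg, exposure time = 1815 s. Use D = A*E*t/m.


A = 165 MBq = 1.6500e+08 Bq
E = 1.76 MeV = 2.81952e-13 J
D = A*E*t/m = 1.6500e+08*2.81952e-13*1815/0.7
D = 0.1206 Gy


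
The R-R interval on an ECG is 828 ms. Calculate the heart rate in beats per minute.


HR = 60 / RR_interval(s)
RR = 828 ms = 0.828 s
HR = 60 / 0.828 = 72.46 bpm


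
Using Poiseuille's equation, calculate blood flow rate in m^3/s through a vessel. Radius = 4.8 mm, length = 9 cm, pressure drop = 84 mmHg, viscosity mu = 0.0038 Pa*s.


Q = pi*r^4*dP / (8*mu*L)
r = 0.0048 m, L = 0.09 m
dP = 84 mmHg = 11199.048 Pa
Q = 0.006826 m^3/s


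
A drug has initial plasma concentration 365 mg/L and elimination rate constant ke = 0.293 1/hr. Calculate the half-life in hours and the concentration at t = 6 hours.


t_half = ln(2) / ke = 0.693147 / 0.293 = 2.366 hr
C(t) = C0 * exp(-ke*t) = 365 * exp(-0.293*6)
C(6) = 62.92 mg/L


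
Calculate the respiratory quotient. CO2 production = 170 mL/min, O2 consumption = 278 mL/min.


RQ = VCO2 / VO2
RQ = 170 / 278
RQ = 0.6115


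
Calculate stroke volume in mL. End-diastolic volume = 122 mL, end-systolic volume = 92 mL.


SV = EDV - ESV
SV = 122 - 92
SV = 30 mL


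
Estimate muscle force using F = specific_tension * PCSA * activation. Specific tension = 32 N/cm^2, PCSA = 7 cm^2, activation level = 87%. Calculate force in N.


F = sigma * PCSA * activation
F = 32 * 7 * 0.87
F = 194.9 N


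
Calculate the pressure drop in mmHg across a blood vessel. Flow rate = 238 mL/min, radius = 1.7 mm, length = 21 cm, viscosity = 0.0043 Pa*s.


dP = 8*mu*L*Q / (pi*r^4)
Q = 238 mL/min = 3.96667e-06 m^3/s
dP = 1092.09 Pa = 1092.09 / 133.322 mmHg = 8.191 mmHg


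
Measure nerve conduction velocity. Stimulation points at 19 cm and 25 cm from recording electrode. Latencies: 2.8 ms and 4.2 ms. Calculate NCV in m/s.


Distance = (25 - 19) / 100 = 0.06 m
dt = (4.2 - 2.8) / 1000 = 0.0014 s
NCV = dist / dt = 42.86 m/s


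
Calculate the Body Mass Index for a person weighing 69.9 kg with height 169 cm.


BMI = weight / height^2
height = 169 cm = 1.69 m
BMI = 69.9 / 1.69^2
BMI = 24.47 kg/m^2


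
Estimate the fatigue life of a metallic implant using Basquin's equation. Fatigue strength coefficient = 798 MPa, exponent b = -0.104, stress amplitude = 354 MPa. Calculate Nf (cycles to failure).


sigma_a = sigma_f' * (2Nf)^b
2Nf = (sigma_a/sigma_f')^(1/b)
2Nf = (354/798)^(1/-0.104)
2Nf = 2478.7185
Nf = 1239


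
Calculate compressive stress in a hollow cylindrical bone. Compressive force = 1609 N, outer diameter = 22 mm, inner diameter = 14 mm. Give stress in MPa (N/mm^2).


A = pi*(r_o^2 - r_i^2)
r_o = 11 mm, r_i = 7 mm
A = 226.195 mm^2
sigma = F/A = 1609 / 226.195
sigma = 7.113 MPa


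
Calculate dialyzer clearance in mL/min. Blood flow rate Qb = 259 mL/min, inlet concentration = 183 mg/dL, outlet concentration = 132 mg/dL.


K = Qb * (Cb_in - Cb_out) / Cb_in
K = 259 * (183 - 132) / 183
K = 72.18 mL/min


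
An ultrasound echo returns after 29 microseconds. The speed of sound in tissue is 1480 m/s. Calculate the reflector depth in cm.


depth = c * t / 2
t = 29 us = 2.9000e-05 s
depth = 1480 * 2.9000e-05 / 2
depth = 0.02146 m = 2.146 cm


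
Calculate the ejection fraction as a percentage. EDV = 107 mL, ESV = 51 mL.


SV = EDV - ESV = 107 - 51 = 56 mL
EF = SV/EDV * 100 = 56/107 * 100
EF = 52.34%


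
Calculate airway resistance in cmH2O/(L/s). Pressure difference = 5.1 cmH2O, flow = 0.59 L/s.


R = dP / flow
R = 5.1 / 0.59
R = 8.644 cmH2O/(L/s)


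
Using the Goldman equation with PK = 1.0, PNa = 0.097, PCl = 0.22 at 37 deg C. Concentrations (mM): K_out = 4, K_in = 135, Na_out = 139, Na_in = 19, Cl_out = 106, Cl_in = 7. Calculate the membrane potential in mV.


Vm = (RT/F)*ln((PK*Ko + PNa*Nao + PCl*Cli)/(PK*Ki + PNa*Nai + PCl*Clo))
Numer = 19.023, Denom = 160.163
Vm = -56.94 mV


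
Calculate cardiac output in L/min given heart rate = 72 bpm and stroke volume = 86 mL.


CO = HR * SV
CO = 72 * 86 / 1000
CO = 6.192 L/min


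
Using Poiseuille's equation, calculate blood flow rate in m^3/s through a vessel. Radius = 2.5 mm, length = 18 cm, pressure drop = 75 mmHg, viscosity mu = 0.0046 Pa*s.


Q = pi*r^4*dP / (8*mu*L)
r = 0.0025 m, L = 0.18 m
dP = 75 mmHg = 9999.15 Pa
Q = 1.8525e-04 m^3/s


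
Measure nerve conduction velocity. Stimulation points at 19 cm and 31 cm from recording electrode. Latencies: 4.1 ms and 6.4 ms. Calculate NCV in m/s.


Distance = (31 - 19) / 100 = 0.12 m
dt = (6.4 - 4.1) / 1000 = 0.0023 s
NCV = dist / dt = 52.17 m/s


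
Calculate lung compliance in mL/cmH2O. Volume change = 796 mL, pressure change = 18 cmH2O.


C = dV / dP
C = 796 / 18
C = 44.22 mL/cmH2O


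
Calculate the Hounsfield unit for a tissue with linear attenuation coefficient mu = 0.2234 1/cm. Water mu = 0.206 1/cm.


HU = ((mu_tissue - mu_water) / mu_water) * 1000
HU = ((0.2234 - 0.206) / 0.206) * 1000
HU = 84.47


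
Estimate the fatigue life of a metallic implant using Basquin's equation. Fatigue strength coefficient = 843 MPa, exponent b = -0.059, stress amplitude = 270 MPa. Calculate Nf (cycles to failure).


sigma_a = sigma_f' * (2Nf)^b
2Nf = (sigma_a/sigma_f')^(1/b)
2Nf = (270/843)^(1/-0.059)
2Nf = 2.4029379e+08
Nf = 1.2015e+08


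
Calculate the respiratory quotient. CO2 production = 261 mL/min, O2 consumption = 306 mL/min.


RQ = VCO2 / VO2
RQ = 261 / 306
RQ = 0.8529


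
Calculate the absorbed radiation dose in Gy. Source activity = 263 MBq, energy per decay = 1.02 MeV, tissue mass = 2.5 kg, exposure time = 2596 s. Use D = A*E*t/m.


A = 263 MBq = 2.6300e+08 Bq
E = 1.02 MeV = 1.63404e-13 J
D = A*E*t/m = 2.6300e+08*1.63404e-13*2596/2.5
D = 0.04463 Gy


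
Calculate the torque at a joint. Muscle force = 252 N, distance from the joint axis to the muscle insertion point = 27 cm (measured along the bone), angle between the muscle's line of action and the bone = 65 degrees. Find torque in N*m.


Torque = F * d * sin(theta)   (moment arm = d*sin(theta))
d = 27 cm = 0.27 m
Torque = 252 * 0.27 * sin(65)
Torque = 61.67 N*m


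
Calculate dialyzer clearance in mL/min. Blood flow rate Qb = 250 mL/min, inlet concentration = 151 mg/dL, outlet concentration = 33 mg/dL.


K = Qb * (Cb_in - Cb_out) / Cb_in
K = 250 * (151 - 33) / 151
K = 195.4 mL/min


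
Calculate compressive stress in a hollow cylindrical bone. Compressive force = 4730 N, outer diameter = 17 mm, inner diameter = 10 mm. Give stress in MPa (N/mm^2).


A = pi*(r_o^2 - r_i^2)
r_o = 8.5 mm, r_i = 5 mm
A = 148.44 mm^2
sigma = F/A = 4730 / 148.44
sigma = 31.86 MPa


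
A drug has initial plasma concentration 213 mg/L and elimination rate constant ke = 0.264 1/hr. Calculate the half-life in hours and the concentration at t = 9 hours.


t_half = ln(2) / ke = 0.693147 / 0.264 = 2.626 hr
C(t) = C0 * exp(-ke*t) = 213 * exp(-0.264*9)
C(9) = 19.79 mg/L


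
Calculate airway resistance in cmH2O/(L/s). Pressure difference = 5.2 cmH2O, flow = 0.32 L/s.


R = dP / flow
R = 5.2 / 0.32
R = 16.25 cmH2O/(L/s)


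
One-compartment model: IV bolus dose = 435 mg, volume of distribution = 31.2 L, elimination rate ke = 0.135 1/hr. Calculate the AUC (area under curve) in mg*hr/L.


C0 = Dose/Vd = 435/31.2 = 13.9423 mg/L
AUC = C0/ke = 13.9423/0.135
AUC = 103.3 mg*hr/L


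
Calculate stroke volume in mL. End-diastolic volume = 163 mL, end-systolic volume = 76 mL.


SV = EDV - ESV
SV = 163 - 76
SV = 87 mL


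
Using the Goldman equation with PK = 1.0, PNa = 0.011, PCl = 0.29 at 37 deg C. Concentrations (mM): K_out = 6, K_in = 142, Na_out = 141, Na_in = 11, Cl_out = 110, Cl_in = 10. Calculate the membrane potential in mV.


Vm = (RT/F)*ln((PK*Ko + PNa*Nao + PCl*Cli)/(PK*Ki + PNa*Nai + PCl*Clo))
Numer = 10.451, Denom = 174.021
Vm = -75.16 mV


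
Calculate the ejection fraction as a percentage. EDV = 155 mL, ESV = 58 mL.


SV = EDV - ESV = 155 - 58 = 97 mL
EF = SV/EDV * 100 = 97/155 * 100
EF = 62.58%


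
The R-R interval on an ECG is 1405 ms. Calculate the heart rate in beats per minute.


HR = 60 / RR_interval(s)
RR = 1405 ms = 1.405 s
HR = 60 / 1.405 = 42.7 bpm


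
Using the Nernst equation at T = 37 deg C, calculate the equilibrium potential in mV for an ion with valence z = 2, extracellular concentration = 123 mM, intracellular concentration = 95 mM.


E = (RT/(zF)) * ln(C_out/C_in)
T = 37 + 273.15 = 310.15 K
E = (8.314 * 310.15 / (2 * 96485)) * ln(123/95)
E = 3.452 mV


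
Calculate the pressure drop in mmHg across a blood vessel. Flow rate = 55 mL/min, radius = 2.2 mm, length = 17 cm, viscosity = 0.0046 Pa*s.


dP = 8*mu*L*Q / (pi*r^4)
Q = 55 mL/min = 9.16667e-07 m^3/s
dP = 77.9234 Pa = 77.9234 / 133.322 mmHg = 0.5845 mmHg


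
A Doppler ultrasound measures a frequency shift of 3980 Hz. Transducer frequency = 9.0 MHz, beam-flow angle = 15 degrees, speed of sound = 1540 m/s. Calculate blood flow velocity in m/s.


v = fd * c / (2 * f0 * cos(theta))
v = 3980 * 1540 / (2 * 9.0000e+06 * cos(15))
v = 0.3525 m/s


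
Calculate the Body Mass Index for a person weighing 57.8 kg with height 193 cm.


BMI = weight / height^2
height = 193 cm = 1.93 m
BMI = 57.8 / 1.93^2
BMI = 15.52 kg/m^2


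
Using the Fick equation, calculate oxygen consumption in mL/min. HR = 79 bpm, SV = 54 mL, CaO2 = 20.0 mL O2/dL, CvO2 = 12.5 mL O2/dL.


CO = HR*SV = 79*54/1000 = 4.266 L/min
a-v O2 diff = 20.0 - 12.5 = 7.5 mL/dL
VO2 = CO * (CaO2-CvO2) * 10 dL/L
VO2 = 4.266 * 7.5 * 10
VO2 = 319.9 mL/min


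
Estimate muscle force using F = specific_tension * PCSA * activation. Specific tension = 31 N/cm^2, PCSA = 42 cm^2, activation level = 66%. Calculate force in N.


F = sigma * PCSA * activation
F = 31 * 42 * 0.66
F = 859.3 N


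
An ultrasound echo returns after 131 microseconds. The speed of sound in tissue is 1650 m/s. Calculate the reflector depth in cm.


depth = c * t / 2
t = 131 us = 1.3100e-04 s
depth = 1650 * 1.3100e-04 / 2
depth = 0.108075 m = 10.8075 cm


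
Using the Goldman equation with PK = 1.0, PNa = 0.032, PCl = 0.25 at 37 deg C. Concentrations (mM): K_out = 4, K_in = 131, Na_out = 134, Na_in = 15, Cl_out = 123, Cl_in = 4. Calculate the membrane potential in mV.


Vm = (RT/F)*ln((PK*Ko + PNa*Nao + PCl*Cli)/(PK*Ki + PNa*Nai + PCl*Clo))
Numer = 9.288, Denom = 162.23
Vm = -76.44 mV


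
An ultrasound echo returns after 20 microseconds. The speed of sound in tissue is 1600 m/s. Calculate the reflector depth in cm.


depth = c * t / 2
t = 20 us = 2.0000e-05 s
depth = 1600 * 2.0000e-05 / 2
depth = 0.016 m = 1.6 cm


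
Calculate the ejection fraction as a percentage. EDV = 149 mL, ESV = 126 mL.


SV = EDV - ESV = 149 - 126 = 23 mL
EF = SV/EDV * 100 = 23/149 * 100
EF = 15.44%


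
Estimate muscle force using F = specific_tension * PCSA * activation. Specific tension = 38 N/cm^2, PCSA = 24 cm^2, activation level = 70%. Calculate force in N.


F = sigma * PCSA * activation
F = 38 * 24 * 0.7
F = 638.4 N


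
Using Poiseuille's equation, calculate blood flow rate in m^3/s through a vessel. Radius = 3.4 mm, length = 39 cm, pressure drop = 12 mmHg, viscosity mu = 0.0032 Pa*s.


Q = pi*r^4*dP / (8*mu*L)
r = 0.0034 m, L = 0.39 m
dP = 12 mmHg = 1599.864 Pa
Q = 6.7274e-05 m^3/s


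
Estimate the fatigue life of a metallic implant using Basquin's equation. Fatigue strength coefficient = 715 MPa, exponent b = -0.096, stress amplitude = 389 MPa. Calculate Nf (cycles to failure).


sigma_a = sigma_f' * (2Nf)^b
2Nf = (sigma_a/sigma_f')^(1/b)
2Nf = (389/715)^(1/-0.096)
2Nf = 567.16957
Nf = 283.6


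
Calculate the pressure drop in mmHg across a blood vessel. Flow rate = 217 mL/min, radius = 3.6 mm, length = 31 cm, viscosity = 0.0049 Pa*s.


dP = 8*mu*L*Q / (pi*r^4)
Q = 217 mL/min = 3.61667e-06 m^3/s
dP = 83.2907 Pa = 83.2907 / 133.322 mmHg = 0.6247 mmHg


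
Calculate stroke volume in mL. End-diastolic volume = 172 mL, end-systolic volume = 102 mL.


SV = EDV - ESV
SV = 172 - 102
SV = 70 mL


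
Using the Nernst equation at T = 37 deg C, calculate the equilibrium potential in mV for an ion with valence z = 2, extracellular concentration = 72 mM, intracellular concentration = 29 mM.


E = (RT/(zF)) * ln(C_out/C_in)
T = 37 + 273.15 = 310.15 K
E = (8.314 * 310.15 / (2 * 96485)) * ln(72/29)
E = 12.15 mV


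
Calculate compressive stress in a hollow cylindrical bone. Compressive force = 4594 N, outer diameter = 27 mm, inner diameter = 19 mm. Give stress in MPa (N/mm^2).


A = pi*(r_o^2 - r_i^2)
r_o = 13.5 mm, r_i = 9.5 mm
A = 289.027 mm^2
sigma = F/A = 4594 / 289.027
sigma = 15.89 MPa


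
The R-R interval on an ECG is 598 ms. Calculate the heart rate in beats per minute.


HR = 60 / RR_interval(s)
RR = 598 ms = 0.598 s
HR = 60 / 0.598 = 100.3 bpm


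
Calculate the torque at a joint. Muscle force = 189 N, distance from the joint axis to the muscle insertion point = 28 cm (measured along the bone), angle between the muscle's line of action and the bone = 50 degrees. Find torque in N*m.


Torque = F * d * sin(theta)   (moment arm = d*sin(theta))
d = 28 cm = 0.28 m
Torque = 189 * 0.28 * sin(50)
Torque = 40.54 N*m


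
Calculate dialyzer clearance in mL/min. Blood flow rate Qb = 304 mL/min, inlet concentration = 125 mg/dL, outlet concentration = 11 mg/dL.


K = Qb * (Cb_in - Cb_out) / Cb_in
K = 304 * (125 - 11) / 125
K = 277.2 mL/min
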